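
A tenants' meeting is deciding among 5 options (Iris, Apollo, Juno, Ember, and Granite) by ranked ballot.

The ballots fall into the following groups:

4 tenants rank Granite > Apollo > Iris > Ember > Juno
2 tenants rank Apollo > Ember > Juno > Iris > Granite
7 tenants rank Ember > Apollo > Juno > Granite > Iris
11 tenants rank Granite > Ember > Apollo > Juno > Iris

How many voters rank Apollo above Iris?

24

Ballots ranking Apollo above Iris: 4+2+7+11 = 24.
Ballots ranking Iris above Apollo: 0.
So 24 of 24 voters prefer Apollo to Iris.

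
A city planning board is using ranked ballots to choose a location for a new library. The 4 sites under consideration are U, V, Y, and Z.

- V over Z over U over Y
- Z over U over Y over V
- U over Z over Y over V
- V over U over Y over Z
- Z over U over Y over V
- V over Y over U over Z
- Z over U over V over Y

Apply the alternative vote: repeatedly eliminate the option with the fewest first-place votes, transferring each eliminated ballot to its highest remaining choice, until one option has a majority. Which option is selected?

Round 1: V 3, Z 3, U 1, Y 0. Y has the fewest and is eliminated.
Round 2: V 3, Z 3, U 1. U has the fewest and is eliminated.
Round 3: Z 4, V 3. Z has a majority.

Z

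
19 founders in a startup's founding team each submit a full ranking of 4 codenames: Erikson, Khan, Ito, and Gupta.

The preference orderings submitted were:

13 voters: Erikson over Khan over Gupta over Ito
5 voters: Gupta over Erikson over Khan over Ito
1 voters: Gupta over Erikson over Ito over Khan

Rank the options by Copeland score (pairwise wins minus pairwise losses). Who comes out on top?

Pairwise results:
  Erikson vs Khan: Erikson wins 19–0.
  Erikson vs Ito: Erikson wins 19–0.
  Erikson vs Gupta: Erikson wins 13–6.
  Khan vs Ito: Khan wins 18–1.
  Khan vs Gupta: Khan wins 13–6.
  Ito vs Gupta: Gupta wins 19–0.
Copeland scores (wins − losses):
  Erikson: 3 − 0 = 3
  Khan: 2 − 1 = 1
  Ito: 0 − 3 = -3
  Gupta: 1 − 2 = -1
Erikson has the best Copeland score.

Erikson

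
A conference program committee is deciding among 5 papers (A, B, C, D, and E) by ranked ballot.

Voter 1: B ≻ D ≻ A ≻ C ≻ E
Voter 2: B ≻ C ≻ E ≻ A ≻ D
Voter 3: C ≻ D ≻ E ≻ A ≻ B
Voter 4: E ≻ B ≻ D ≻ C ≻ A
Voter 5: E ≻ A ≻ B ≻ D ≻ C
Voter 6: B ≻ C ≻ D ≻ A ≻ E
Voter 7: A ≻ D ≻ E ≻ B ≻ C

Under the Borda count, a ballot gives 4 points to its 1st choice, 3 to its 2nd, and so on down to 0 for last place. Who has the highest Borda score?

Borda scores:
  A: 2 + 1 + 1 + 0 + 3 + 1 + 4 = 12
  B: 4 + 4 + 0 + 3 + 2 + 4 + 1 = 18
  C: 1 + 3 + 4 + 1 + 0 + 3 + 0 = 12
  D: 3 + 0 + 3 + 2 + 1 + 2 + 3 = 14
  E: 0 + 2 + 2 + 4 + 4 + 0 + 2 = 14
B has the highest total.

B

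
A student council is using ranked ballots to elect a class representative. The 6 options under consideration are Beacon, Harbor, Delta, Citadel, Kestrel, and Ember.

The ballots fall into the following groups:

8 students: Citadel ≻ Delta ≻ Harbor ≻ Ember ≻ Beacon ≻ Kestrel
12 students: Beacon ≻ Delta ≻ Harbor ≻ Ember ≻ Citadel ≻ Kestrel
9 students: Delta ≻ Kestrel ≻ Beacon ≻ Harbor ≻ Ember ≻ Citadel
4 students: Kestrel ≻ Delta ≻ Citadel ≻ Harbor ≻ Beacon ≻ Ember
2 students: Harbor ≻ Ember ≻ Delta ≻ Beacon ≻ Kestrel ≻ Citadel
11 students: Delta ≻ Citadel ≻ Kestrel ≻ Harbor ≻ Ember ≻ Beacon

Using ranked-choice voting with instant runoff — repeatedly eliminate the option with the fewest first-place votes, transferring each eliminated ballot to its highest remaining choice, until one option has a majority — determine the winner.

Round 1: Delta 20, Beacon 12, Citadel 8, Kestrel 4, Harbor 2, Ember 0. Ember has the fewest and is eliminated.
Round 2: Delta 20, Beacon 12, Citadel 8, Kestrel 4, Harbor 2. Harbor has the fewest and is eliminated.
Round 3: Delta 22, Beacon 12, Citadel 8, Kestrel 4. Kestrel has the fewest and is eliminated.
Round 4: Delta 26, Beacon 12, Citadel 8. Delta has a majority.

Delta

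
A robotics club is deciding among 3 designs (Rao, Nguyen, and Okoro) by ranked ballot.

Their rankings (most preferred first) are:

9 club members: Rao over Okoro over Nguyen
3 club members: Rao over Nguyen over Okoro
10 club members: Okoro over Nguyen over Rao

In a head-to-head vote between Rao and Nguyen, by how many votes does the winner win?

2

Ballots ranking Rao above Nguyen: 9+3 = 12.
Ballots ranking Nguyen above Rao: 10.
Rao wins 12–10, a margin of 2.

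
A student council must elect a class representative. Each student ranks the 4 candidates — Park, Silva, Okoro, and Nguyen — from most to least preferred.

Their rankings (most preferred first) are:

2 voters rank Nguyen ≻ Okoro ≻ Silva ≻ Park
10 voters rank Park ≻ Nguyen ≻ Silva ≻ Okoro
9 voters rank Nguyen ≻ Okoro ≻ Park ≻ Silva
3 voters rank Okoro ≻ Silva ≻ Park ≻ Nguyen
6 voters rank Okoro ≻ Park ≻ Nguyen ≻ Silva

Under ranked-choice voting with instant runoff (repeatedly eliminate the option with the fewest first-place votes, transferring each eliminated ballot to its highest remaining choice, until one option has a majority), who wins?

Park

Round 1: Nguyen 11, Park 10, Okoro 9, Silva 0. Silva has the fewest and is eliminated.
Round 2: Nguyen 11, Park 10, Okoro 9. Okoro has the fewest and is eliminated.
Round 3: Park 19, Nguyen 11. Park has a majority.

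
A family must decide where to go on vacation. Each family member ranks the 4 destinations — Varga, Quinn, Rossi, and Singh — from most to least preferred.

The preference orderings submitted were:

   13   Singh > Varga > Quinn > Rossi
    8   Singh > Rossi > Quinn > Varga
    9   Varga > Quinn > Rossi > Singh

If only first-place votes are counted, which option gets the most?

First-place vote totals:
  Varga: 9
  Quinn: 0
  Rossi: 0
  Singh: 21
Singh has the most first-place votes.

Singh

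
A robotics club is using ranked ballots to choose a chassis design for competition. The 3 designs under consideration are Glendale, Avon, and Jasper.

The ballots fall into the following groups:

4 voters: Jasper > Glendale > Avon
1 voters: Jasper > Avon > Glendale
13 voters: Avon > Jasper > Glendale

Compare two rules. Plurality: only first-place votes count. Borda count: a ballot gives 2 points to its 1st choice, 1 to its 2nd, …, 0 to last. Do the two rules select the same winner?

Plurality first-place counts: Glendale 0, Avon 13, Jasper 5 → Avon.
Borda totals: Glendale 4, Avon 27, Jasper 23 → Avon.
The two rules agree on Avon.

Yes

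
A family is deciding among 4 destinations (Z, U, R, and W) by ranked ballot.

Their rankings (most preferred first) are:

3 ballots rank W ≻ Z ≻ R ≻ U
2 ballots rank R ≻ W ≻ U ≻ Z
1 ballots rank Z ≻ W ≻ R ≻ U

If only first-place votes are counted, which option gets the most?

W

First-place vote totals:
  Z: 1
  U: 0
  R: 2
  W: 3
W has the most first-place votes.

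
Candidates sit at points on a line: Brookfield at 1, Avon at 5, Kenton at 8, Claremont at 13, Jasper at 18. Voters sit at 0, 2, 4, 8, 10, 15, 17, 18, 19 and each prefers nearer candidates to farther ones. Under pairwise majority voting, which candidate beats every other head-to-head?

Kenton

With single-peaked preferences on a line, the Condorcet winner is the candidate closest to the median voter.
The median voter (position 10) is closest to Kenton at 8.
Check: Kenton vs Claremont — voters closer to Kenton: 5 of 9.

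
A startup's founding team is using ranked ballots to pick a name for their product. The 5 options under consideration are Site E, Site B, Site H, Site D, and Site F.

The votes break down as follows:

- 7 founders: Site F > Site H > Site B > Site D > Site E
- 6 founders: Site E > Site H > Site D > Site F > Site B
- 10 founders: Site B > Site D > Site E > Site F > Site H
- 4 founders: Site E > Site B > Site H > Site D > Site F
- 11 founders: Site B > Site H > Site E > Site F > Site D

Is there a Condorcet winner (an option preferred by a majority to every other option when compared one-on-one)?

Head-to-head results (38 voters total):
Site E vs Site B: Site B wins 28–10.
Site E vs Site H: Site E wins 20–18.
Site E vs Site D: Site E wins 21–17.
Site E vs Site F: Site E wins 31–7.
Site B vs Site H: Site B wins 25–13.
Site B vs Site D: Site B wins 32–6.
Site B vs Site F: Site B wins 25–13.
Site H vs Site D: Site H wins 28–10.
Site H vs Site F: Site H wins 21–17.
Site D vs Site F: Site D wins 20–18.
Site B beats each rival — Site E (28–10), Site H (25–13), Site D (32–6), Site F (25–13) — so Site B is the Condorcet winner.

Yes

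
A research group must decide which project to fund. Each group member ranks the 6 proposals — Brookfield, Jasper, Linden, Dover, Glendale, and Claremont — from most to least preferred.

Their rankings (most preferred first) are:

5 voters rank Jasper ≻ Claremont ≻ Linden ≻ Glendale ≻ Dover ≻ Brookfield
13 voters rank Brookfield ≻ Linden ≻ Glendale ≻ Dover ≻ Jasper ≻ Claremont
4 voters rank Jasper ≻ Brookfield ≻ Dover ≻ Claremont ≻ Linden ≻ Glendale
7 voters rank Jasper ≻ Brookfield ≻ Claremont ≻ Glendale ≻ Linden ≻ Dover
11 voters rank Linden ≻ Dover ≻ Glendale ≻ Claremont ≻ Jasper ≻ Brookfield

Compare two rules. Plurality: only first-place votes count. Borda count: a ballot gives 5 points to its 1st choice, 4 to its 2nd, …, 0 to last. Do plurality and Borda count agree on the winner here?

No

Plurality first-place counts: Brookfield 13, Jasper 16, Linden 11, Dover 0, Glendale 0, Claremont 0 → Jasper.
Borda totals: Brookfield 109, Jasper 104, Linden 133, Dover 87, Glendale 96, Claremont 71 → Linden.
The two rules disagree: plurality picks Jasper, Borda picks Linden.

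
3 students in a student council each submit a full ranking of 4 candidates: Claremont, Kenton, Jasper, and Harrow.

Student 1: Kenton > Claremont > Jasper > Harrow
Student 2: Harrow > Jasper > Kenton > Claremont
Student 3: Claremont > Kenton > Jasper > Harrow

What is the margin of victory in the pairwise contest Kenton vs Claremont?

Ballots ranking Kenton above Claremont: 2.
Ballots ranking Claremont above Kenton: 1.
Kenton wins 2–1, a margin of 1.

1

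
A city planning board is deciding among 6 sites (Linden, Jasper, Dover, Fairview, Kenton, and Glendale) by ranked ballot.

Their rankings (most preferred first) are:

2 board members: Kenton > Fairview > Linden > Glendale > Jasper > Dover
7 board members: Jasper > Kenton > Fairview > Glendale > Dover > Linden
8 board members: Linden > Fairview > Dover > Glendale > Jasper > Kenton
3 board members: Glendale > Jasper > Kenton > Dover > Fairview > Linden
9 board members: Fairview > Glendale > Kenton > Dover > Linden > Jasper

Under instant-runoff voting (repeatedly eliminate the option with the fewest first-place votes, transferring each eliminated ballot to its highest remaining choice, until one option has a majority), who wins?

Fairview

Round 1: Fairview 9, Linden 8, Jasper 7, Glendale 3, Kenton 2, Dover 0. Dover has the fewest and is eliminated.
Round 2: Fairview 9, Linden 8, Jasper 7, Glendale 3, Kenton 2. Kenton has the fewest and is eliminated.
Round 3: Fairview 11, Linden 8, Jasper 7, Glendale 3. Glendale has the fewest and is eliminated.
Round 4: Fairview 11, Jasper 10, Linden 8. Linden has the fewest and is eliminated.
Round 5: Fairview 19, Jasper 10. Fairview has a majority.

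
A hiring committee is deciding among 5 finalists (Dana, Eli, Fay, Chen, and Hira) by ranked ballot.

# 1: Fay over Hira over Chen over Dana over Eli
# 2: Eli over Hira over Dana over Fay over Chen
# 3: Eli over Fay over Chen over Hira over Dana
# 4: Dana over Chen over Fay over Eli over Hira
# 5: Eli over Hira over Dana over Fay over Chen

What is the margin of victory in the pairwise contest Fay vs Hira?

Ballots ranking Fay above Hira: 3.
Ballots ranking Hira above Fay: 2.
Fay wins 3–2, a margin of 1.

1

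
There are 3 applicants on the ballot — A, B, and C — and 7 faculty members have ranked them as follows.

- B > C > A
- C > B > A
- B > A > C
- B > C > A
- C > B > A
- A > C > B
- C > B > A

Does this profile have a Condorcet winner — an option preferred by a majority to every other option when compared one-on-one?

Head-to-head results (7 voters total):
A vs B: B wins 6–1.
A vs C: C wins 5–2.
B vs C: C wins 4–3.
C beats each rival — A (5–2), B (4–3) — so C is the Condorcet winner.

Yes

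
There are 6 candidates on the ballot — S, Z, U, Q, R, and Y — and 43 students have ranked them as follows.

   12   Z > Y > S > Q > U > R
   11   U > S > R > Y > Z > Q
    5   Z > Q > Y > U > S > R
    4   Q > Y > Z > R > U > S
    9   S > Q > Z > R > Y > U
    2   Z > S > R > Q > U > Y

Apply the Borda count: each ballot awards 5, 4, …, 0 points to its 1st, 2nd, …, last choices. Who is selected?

Z

Borda scores:
  S: 12·3 + 11·4 + 5·1 + 4·0 + 9·5 + 2·4 = 138
  Z: 12·5 + 11·1 + 5·5 + 4·3 + 9·3 + 2·5 = 145
  U: 12·1 + 11·5 + 5·2 + 4·1 + 9·0 + 2·1 = 83
  Q: 12·2 + 11·0 + 5·4 + 4·5 + 9·4 + 2·2 = 104
  R: 12·0 + 11·3 + 5·0 + 4·2 + 9·2 + 2·3 = 65
  Y: 12·4 + 11·2 + 5·3 + 4·4 + 9·1 + 2·0 = 110
Z has the highest total.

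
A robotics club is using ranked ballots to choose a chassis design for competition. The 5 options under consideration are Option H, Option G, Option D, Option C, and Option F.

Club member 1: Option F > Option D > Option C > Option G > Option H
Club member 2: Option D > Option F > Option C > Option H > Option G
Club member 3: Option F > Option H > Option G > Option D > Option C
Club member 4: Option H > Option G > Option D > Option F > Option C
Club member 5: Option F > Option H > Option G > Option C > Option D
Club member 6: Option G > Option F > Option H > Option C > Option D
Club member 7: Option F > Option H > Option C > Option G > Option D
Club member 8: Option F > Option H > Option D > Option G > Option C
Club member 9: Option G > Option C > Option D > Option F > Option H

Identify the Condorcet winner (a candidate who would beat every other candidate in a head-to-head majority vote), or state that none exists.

Head-to-head results (9 voters total):
Option H vs Option G: Option H wins 6–3.
Option H vs Option D: Option H wins 6–3.
Option H vs Option C: Option H wins 6–3.
Option H vs Option F: Option F wins 8–1.
Option G vs Option D: Option G wins 6–3.
Option G vs Option C: Option G wins 6–3.
Option G vs Option F: Option F wins 6–3.
Option D vs Option C: Option D wins 5–4.
Option D vs Option F: Option F wins 6–3.
Option C vs Option F: Option F wins 8–1.
Option F beats each rival — Option H (8–1), Option G (6–3), Option D (6–3), Option C (8–1) — so Option F is the Condorcet winner.

Option F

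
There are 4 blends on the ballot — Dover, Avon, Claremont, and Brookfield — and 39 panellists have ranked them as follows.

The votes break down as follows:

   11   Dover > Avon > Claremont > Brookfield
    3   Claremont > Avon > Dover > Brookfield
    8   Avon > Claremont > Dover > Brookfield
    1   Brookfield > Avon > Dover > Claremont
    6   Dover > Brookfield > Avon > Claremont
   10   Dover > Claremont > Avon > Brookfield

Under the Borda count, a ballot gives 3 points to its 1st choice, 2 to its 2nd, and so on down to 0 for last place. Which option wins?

Borda scores:
  Dover: 11·3 + 3·1 + 8·1 + 1 + 6·3 + 10·3 = 93
  Avon: 11·2 + 3·2 + 8·3 + 2 + 6·1 + 10·1 = 70
  Claremont: 11·1 + 3·3 + 8·2 + 0 + 6·0 + 10·2 = 56
  Brookfield: 11·0 + 3·0 + 8·0 + 3 + 6·2 + 10·0 = 15
Dover has the highest total.

Dover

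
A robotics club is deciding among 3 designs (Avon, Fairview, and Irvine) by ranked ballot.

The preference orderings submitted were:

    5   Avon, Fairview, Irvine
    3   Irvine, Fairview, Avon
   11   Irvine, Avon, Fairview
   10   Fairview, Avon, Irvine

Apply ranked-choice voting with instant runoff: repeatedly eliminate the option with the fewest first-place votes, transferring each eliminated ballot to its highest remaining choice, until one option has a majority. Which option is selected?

Round 1: Irvine 14, Fairview 10, Avon 5. Avon has the fewest and is eliminated.
Round 2: Fairview 15, Irvine 14. Fairview has a majority.

Fairview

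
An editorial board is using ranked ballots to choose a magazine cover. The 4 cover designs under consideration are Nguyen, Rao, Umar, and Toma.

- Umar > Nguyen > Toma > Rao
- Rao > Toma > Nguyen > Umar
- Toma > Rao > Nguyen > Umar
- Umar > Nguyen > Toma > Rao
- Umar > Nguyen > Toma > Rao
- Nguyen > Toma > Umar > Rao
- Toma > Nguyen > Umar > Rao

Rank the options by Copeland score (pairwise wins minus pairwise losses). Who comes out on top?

Nguyen

Pairwise results:
  Nguyen vs Rao: Nguyen wins 5–2.
  Nguyen vs Umar: Nguyen wins 4–3.
  Nguyen vs Toma: Nguyen wins 4–3.
  Rao vs Umar: Umar wins 5–2.
  Rao vs Toma: Toma wins 6–1.
  Umar vs Toma: Toma wins 4–3.
Copeland scores (wins − losses):
  Nguyen: 3 − 0 = 3
  Rao: 0 − 3 = -3
  Umar: 1 − 2 = -1
  Toma: 2 − 1 = 1
Nguyen has the best Copeland score.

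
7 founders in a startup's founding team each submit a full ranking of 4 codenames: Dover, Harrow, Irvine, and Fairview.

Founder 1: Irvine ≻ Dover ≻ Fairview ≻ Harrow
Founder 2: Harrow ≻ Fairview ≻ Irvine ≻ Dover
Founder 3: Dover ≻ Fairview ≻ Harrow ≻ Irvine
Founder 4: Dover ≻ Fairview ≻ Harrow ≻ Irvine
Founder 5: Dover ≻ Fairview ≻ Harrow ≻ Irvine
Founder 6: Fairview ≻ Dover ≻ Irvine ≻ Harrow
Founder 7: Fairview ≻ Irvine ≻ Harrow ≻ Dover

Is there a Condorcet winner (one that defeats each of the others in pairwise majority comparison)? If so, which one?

Head-to-head results (7 voters total):
Dover vs Harrow: Dover wins 5–2.
Dover vs Irvine: Dover wins 4–3.
Dover vs Fairview: Dover wins 4–3.
Harrow vs Irvine: Harrow wins 4–3.
Harrow vs Fairview: Fairview wins 6–1.
Irvine vs Fairview: Fairview wins 6–1.
Dover beats each rival — Harrow (5–2), Irvine (4–3), Fairview (4–3) — so Dover is the Condorcet winner.

Dover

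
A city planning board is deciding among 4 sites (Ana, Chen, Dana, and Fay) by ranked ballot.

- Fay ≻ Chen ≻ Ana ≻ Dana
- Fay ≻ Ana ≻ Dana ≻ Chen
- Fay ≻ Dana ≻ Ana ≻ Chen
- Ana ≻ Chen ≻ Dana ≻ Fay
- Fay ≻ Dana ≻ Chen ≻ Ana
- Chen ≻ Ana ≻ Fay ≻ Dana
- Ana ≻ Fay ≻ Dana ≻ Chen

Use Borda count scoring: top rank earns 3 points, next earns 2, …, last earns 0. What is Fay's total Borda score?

Borda scores:
  Ana: 1 + 2 + 1 + 3 + 0 + 2 + 3 = 12
  Chen: 2 + 0 + 0 + 2 + 1 + 3 + 0 = 8
  Dana: 0 + 1 + 2 + 1 + 2 + 0 + 1 = 7
  Fay: 3 + 3 + 3 + 0 + 3 + 1 + 2 = 15

15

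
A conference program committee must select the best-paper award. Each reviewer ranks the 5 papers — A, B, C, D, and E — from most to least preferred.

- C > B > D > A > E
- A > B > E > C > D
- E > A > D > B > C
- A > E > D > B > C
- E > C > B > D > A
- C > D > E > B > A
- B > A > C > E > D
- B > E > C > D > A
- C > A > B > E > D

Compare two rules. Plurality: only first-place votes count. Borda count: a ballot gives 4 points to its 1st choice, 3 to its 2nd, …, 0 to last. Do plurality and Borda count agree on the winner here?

No

Plurality first-place counts: A 2, B 2, C 3, D 0, E 2 → C.
Borda totals: A 18, B 21, C 20, D 11, E 20 → B.
The two rules disagree: plurality picks C, Borda picks B.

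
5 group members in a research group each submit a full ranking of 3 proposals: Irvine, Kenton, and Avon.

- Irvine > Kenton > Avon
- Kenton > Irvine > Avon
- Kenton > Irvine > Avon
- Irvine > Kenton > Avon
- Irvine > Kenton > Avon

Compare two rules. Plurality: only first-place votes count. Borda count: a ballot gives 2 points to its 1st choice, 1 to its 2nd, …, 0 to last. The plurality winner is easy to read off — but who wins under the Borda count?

Plurality first-place counts: Irvine 3, Kenton 2, Avon 0 → Irvine.
Borda totals: Irvine 8, Kenton 7, Avon 0 → Irvine.

Irvine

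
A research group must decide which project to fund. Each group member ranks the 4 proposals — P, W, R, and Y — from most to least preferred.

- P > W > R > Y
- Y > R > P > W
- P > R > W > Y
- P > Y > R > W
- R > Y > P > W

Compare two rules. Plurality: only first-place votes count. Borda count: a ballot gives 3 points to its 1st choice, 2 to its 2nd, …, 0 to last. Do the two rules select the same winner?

Plurality first-place counts: P 3, W 0, R 1, Y 1 → P.
Borda totals: P 11, W 3, R 9, Y 7 → P.
The two rules agree on P.

Yes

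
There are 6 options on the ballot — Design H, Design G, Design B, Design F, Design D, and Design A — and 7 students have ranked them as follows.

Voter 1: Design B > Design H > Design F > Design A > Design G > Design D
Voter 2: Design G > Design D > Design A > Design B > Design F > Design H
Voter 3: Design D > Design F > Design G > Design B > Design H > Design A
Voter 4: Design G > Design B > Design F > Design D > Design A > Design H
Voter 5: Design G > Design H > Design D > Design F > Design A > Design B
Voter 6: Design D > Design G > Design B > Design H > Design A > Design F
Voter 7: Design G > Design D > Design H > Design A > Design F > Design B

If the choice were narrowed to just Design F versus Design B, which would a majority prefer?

Ballots ranking Design F above Design B: 3.
Ballots ranking Design B above Design F: 4.
Design B wins the head-to-head, 4–3.

Design B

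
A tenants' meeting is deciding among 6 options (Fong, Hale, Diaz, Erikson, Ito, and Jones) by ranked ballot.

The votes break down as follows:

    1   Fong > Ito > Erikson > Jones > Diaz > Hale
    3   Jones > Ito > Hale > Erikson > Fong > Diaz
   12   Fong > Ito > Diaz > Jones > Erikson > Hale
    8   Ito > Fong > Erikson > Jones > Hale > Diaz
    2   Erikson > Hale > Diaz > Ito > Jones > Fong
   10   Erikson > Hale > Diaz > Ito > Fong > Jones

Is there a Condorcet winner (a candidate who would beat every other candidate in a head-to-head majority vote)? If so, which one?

Head-to-head results (36 voters total):
Fong vs Hale: Fong wins 21–15.
Fong vs Diaz: Fong wins 24–12.
Fong vs Erikson: Fong wins 21–15.
Fong vs Ito: Ito wins 23–13.
Fong vs Jones: Fong wins 31–5.
Hale vs Diaz: Hale wins 23–13.
Hale vs Erikson: Erikson wins 33–3.
Hale vs Ito: Ito wins 24–12.
Hale vs Jones: Jones wins 24–12.
Diaz vs Erikson: Erikson wins 24–12.
Diaz vs Ito: Ito wins 24–12.
Diaz vs Jones: Diaz wins 24–12.
Erikson vs Ito: Ito wins 24–12.
Erikson vs Jones: Erikson wins 21–15.
Ito vs Jones: Ito wins 33–3.
Ito beats each rival — Fong (23–13), Hale (24–12), Diaz (24–12), Erikson (24–12), Jones (33–3) — so Ito is the Condorcet winner.

Ito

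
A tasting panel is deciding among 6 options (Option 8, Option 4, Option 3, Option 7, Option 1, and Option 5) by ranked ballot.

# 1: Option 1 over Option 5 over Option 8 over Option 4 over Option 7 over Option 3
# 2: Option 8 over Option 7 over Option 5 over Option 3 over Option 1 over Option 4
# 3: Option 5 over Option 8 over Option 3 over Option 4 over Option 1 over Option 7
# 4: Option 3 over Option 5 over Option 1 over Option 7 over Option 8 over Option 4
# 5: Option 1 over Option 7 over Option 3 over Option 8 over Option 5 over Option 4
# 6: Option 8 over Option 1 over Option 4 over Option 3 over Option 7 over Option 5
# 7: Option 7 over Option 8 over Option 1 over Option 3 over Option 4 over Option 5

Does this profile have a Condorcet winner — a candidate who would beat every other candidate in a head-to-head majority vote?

Yes

Head-to-head results (7 voters total):
Option 8 vs Option 4: Option 8 wins 7–0.
Option 8 vs Option 3: Option 8 wins 5–2.
Option 8 vs Option 7: Option 8 wins 4–3.
Option 8 vs Option 1: Option 8 wins 4–3.
Option 8 vs Option 5: Option 8 wins 4–3.
Option 4 vs Option 3: Option 3 wins 5–2.
Option 4 vs Option 7: Option 7 wins 4–3.
Option 4 vs Option 1: Option 1 wins 6–1.
Option 4 vs Option 5: Option 5 wins 5–2.
Option 3 vs Option 7: Option 7 wins 4–3.
Option 3 vs Option 1: Option 1 wins 4–3.
Option 3 vs Option 5: Option 3 wins 4–3.
Option 7 vs Option 1: Option 1 wins 5–2.
Option 7 vs Option 5: Option 7 wins 4–3.
Option 1 vs Option 5: Option 1 wins 4–3.
Option 8 beats each rival — Option 4 (7–0), Option 3 (5–2), Option 7 (4–3), Option 1 (4–3), Option 5 (4–3) — so Option 8 is the Condorcet winner.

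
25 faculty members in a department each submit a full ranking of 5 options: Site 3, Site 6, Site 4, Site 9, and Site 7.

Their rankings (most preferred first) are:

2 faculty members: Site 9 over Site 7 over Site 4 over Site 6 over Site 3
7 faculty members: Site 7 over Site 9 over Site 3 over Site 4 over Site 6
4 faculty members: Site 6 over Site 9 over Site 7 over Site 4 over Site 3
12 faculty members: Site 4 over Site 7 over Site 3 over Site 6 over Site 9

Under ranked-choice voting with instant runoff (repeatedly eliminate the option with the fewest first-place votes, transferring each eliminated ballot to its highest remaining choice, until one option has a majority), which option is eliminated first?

Site 3

Round 1: Site 4 12, Site 7 7, Site 6 4, Site 9 2, Site 3 0. Site 3 has the fewest and is eliminated.
Round 2: Site 4 12, Site 7 7, Site 6 4, Site 9 2. Site 9 has the fewest and is eliminated.
Round 3: Site 4 12, Site 7 9, Site 6 4. Site 6 has the fewest and is eliminated.
Round 4: Site 7 13, Site 4 12. Site 7 has a majority.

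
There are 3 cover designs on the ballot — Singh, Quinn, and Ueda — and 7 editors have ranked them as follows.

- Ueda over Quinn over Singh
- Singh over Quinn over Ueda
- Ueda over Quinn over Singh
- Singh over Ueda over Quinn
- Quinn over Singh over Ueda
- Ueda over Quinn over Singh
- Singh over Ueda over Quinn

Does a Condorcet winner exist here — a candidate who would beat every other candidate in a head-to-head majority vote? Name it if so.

Head-to-head results (7 voters total):
Singh vs Quinn: Quinn wins 4–3.
Singh vs Ueda: Singh wins 4–3.
Quinn vs Ueda: Ueda wins 5–2.
No candidate beats all others: Singh beats Ueda beats Quinn beats Singh, a majority cycle.

There is no Condorcet winner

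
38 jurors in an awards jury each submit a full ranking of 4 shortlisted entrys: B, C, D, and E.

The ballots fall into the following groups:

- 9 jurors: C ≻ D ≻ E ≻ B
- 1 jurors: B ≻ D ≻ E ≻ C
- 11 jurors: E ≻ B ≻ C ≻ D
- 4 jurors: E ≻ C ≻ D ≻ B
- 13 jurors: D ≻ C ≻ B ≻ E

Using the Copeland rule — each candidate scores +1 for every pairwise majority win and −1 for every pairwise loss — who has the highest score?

Pairwise results:
  B vs C: C wins 26–12.
  B vs D: D wins 26–12.
  B vs E: E wins 24–14.
  C vs D: C wins 24–14.
  C vs E: C wins 22–16.
  D vs E: D wins 23–15.
Copeland scores (wins − losses):
  B: 0 − 3 = -3
  C: 3 − 0 = 3
  D: 2 − 1 = 1
  E: 1 − 2 = -1
C has the best Copeland score.

C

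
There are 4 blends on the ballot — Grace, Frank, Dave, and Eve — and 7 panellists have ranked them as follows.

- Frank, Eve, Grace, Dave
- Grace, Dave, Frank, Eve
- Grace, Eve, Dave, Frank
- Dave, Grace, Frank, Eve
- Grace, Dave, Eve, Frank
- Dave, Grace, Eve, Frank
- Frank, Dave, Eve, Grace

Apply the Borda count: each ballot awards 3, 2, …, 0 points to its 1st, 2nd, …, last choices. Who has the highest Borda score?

Grace

Borda scores:
  Grace: 1 + 3 + 3 + 2 + 3 + 2 + 0 = 14
  Frank: 3 + 1 + 0 + 1 + 0 + 0 + 3 = 8
  Dave: 0 + 2 + 1 + 3 + 2 + 3 + 2 = 13
  Eve: 2 + 0 + 2 + 0 + 1 + 1 + 1 = 7
Grace has the highest total.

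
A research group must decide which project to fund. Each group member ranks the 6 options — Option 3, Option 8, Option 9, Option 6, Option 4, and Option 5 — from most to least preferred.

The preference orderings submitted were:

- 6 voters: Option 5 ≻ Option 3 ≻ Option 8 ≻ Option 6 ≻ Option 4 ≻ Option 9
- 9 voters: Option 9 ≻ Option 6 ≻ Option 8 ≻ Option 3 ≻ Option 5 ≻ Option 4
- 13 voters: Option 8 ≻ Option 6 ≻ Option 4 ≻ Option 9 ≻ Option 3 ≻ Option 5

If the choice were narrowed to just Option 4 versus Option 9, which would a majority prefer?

Option 4

Ballots ranking Option 4 above Option 9: 6+13 = 19.
Ballots ranking Option 9 above Option 4: 9.
Option 4 wins the head-to-head, 19–9.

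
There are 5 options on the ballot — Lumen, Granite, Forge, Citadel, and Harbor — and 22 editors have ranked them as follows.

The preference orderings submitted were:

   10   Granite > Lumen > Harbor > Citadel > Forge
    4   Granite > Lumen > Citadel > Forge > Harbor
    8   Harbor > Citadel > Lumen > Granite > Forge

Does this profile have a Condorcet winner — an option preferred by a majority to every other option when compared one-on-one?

Yes

Head-to-head results (22 voters total):
Lumen vs Granite: Granite wins 14–8.
Lumen vs Forge: Lumen wins 22–0.
Lumen vs Citadel: Lumen wins 14–8.
Lumen vs Harbor: Lumen wins 14–8.
Granite vs Forge: Granite wins 22–0.
Granite vs Citadel: Granite wins 14–8.
Granite vs Harbor: Granite wins 14–8.
Forge vs Citadel: Citadel wins 22–0.
Forge vs Harbor: Harbor wins 18–4.
Citadel vs Harbor: Harbor wins 18–4.
Granite beats each rival — Lumen (14–8), Forge (22–0), Citadel (14–8), Harbor (14–8) — so Granite is the Condorcet winner.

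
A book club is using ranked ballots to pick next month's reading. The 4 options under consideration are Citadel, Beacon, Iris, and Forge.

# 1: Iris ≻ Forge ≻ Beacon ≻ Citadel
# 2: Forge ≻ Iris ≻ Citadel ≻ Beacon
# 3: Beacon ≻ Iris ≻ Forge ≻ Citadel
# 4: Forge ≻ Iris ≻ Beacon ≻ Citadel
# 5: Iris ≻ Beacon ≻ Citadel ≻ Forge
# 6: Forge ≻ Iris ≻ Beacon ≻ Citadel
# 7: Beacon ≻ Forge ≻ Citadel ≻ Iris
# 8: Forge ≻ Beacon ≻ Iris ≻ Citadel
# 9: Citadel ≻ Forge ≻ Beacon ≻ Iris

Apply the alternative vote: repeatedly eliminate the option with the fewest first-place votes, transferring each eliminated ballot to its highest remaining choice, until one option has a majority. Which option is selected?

Forge

Round 1: Forge 4, Beacon 2, Iris 2, Citadel 1. Citadel has the fewest and is eliminated.
Round 2: Forge 5, Beacon 2, Iris 2. Forge has a majority.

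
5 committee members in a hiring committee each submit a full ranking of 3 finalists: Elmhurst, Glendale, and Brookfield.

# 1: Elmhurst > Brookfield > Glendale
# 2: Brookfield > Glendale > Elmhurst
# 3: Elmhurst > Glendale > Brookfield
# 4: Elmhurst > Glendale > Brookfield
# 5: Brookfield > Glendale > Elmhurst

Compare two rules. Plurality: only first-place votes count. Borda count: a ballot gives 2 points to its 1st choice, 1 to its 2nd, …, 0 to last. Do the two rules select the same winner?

Yes

Plurality first-place counts: Elmhurst 3, Glendale 0, Brookfield 2 → Elmhurst.
Borda totals: Elmhurst 6, Glendale 4, Brookfield 5 → Elmhurst.
The two rules agree on Elmhurst.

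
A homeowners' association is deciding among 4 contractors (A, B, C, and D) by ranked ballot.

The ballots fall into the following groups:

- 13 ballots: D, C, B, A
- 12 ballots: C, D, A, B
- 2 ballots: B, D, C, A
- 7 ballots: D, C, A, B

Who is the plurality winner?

First-place vote totals:
  A: 0
  B: 2
  C: 12
  D: 20
D has the most first-place votes.

D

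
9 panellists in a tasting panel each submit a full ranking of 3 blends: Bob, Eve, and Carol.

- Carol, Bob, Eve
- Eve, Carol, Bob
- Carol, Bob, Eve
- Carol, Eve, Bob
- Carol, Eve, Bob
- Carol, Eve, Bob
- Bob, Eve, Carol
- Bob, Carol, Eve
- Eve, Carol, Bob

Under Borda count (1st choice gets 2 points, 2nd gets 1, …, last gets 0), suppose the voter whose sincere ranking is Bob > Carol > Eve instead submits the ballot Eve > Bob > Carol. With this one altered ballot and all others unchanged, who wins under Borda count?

Carol

Borda totals with the altered ballot: Bob 5, Eve 10, Carol 12.
The winner is unchanged: still Carol.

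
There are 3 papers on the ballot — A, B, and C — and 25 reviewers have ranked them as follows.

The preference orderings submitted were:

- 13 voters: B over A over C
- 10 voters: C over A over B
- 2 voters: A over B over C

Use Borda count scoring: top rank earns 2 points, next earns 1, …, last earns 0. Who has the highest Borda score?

B

Borda scores:
  A: 13·1 + 10·1 + 2·2 = 27
  B: 13·2 + 10·0 + 2·1 = 28
  C: 13·0 + 10·2 + 2·0 = 20
B has the highest total.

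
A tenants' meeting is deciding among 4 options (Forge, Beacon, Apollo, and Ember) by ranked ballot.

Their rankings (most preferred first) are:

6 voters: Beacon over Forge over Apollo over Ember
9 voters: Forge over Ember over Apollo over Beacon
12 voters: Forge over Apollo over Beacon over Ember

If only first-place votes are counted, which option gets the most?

Forge

First-place vote totals:
  Forge: 21
  Beacon: 6
  Apollo: 0
  Ember: 0
Forge has the most first-place votes.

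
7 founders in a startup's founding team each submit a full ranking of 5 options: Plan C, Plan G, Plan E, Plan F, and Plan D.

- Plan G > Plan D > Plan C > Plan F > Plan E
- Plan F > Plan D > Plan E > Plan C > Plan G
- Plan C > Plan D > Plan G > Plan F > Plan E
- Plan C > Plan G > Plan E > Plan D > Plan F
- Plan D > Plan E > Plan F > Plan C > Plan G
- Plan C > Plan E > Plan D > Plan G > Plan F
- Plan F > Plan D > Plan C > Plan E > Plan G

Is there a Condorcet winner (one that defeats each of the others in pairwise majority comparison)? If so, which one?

Head-to-head results (7 voters total):
Plan C vs Plan G: Plan C wins 6–1.
Plan C vs Plan E: Plan C wins 5–2.
Plan C vs Plan F: Plan C wins 4–3.
Plan C vs Plan D: Plan D wins 4–3.
Plan G vs Plan E: Plan E wins 4–3.
Plan G vs Plan F: Plan G wins 4–3.
Plan G vs Plan D: Plan D wins 5–2.
Plan E vs Plan F: Plan F wins 4–3.
Plan E vs Plan D: Plan D wins 5–2.
Plan F vs Plan D: Plan D wins 5–2.
Plan D beats each rival — Plan C (4–3), Plan G (5–2), Plan E (5–2), Plan F (5–2) — so Plan D is the Condorcet winner.

Plan D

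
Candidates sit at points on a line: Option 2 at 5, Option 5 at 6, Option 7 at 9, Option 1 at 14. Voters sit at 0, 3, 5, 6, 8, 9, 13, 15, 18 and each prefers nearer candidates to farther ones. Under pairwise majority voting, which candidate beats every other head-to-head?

Option 7

With single-peaked preferences on a line, the Condorcet winner is the candidate closest to the median voter.
The median voter (position 8) is closest to Option 7 at 9.
Check: Option 7 vs Option 1 — voters closer to Option 7: 6 of 9.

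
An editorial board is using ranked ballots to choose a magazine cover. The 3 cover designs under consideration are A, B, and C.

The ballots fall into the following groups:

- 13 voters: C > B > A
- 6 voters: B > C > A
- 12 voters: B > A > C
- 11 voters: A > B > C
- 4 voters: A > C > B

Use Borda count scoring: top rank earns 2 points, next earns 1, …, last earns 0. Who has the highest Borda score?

B

Borda scores:
  A: 13·0 + 6·0 + 12·1 + 11·2 + 4·2 = 42
  B: 13·1 + 6·2 + 12·2 + 11·1 + 4·0 = 60
  C: 13·2 + 6·1 + 12·0 + 11·0 + 4·1 = 36
B has the highest total.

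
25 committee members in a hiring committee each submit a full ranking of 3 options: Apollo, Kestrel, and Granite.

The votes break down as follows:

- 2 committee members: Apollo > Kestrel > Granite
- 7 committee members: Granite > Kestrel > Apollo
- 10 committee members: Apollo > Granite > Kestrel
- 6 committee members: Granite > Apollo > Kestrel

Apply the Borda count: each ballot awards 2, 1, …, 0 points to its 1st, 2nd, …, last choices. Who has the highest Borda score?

Borda scores:
  Apollo: 2·2 + 7·0 + 10·2 + 6·1 = 30
  Kestrel: 2·1 + 7·1 + 10·0 + 6·0 = 9
  Granite: 2·0 + 7·2 + 10·1 + 6·2 = 36
Granite has the highest total.

Granite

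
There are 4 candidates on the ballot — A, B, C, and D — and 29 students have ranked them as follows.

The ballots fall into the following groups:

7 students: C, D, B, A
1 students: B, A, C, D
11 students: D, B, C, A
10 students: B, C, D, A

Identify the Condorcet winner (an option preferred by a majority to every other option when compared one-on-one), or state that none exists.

Head-to-head results (29 voters total):
A vs B: B wins 29–0.
A vs C: C wins 28–1.
A vs D: D wins 28–1.
B vs C: B wins 22–7.
B vs D: D wins 18–11.
C vs D: C wins 18–11.
No candidate beats all others: B beats C beats D beats B, a majority cycle.

There is no Condorcet winner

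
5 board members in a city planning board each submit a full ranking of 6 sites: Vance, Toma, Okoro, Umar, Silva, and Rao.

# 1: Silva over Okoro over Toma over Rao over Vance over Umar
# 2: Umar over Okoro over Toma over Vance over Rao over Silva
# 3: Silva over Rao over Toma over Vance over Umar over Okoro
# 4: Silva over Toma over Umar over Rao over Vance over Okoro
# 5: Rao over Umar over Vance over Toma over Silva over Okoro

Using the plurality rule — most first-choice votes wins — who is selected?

First-place vote totals:
  Vance: 0
  Toma: 0
  Okoro: 0
  Umar: 1
  Silva: 3
  Rao: 1
Silva has the most first-place votes.

Silva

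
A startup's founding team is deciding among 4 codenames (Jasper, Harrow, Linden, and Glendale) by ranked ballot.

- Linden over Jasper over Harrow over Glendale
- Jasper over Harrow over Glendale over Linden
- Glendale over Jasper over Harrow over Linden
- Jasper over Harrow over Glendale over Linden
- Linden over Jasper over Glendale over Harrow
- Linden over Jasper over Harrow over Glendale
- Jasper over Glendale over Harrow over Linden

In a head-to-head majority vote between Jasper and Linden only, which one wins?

Ballots ranking Jasper above Linden: 4.
Ballots ranking Linden above Jasper: 3.
Jasper wins the head-to-head, 4–3.

Jasper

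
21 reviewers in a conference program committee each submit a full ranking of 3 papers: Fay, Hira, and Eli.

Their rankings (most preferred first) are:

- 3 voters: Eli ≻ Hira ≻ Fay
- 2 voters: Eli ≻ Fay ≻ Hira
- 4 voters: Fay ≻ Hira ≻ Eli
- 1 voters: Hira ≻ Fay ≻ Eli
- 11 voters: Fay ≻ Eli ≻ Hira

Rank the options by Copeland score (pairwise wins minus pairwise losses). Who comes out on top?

Fay

Pairwise results:
  Fay vs Hira: Fay wins 17–4.
  Fay vs Eli: Fay wins 16–5.
  Hira vs Eli: Eli wins 16–5.
Copeland scores (wins − losses):
  Fay: 2 − 0 = 2
  Hira: 0 − 2 = -2
  Eli: 1 − 1 = 0
Fay has the best Copeland score.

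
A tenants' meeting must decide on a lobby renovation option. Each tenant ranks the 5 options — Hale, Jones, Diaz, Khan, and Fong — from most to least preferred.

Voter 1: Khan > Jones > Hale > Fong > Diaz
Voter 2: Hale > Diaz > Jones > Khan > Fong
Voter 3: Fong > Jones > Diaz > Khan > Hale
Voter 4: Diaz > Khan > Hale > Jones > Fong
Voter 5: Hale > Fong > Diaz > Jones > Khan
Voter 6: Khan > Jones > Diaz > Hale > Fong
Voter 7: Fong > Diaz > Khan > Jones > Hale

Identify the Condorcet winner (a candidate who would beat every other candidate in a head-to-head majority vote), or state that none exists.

Head-to-head results (7 voters total):
Hale vs Jones: Jones wins 4–3.
Hale vs Diaz: Diaz wins 4–3.
Hale vs Khan: Khan wins 5–2.
Hale vs Fong: Hale wins 5–2.
Jones vs Diaz: Diaz wins 4–3.
Jones vs Khan: Khan wins 4–3.
Jones vs Fong: Jones wins 4–3.
Diaz vs Khan: Diaz wins 5–2.
Diaz vs Fong: Fong wins 4–3.
Khan vs Fong: Khan wins 4–3.
No candidate beats all others: Hale beats Fong beats Diaz beats Hale, a majority cycle.

None — there is no Condorcet winner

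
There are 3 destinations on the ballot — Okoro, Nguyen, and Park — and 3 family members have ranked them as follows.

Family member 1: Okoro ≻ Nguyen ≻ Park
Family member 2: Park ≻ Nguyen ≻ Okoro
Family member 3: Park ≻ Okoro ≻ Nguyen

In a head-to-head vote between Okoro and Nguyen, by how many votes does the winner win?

1

Ballots ranking Okoro above Nguyen: 2.
Ballots ranking Nguyen above Okoro: 1.
Okoro wins 2–1, a margin of 1.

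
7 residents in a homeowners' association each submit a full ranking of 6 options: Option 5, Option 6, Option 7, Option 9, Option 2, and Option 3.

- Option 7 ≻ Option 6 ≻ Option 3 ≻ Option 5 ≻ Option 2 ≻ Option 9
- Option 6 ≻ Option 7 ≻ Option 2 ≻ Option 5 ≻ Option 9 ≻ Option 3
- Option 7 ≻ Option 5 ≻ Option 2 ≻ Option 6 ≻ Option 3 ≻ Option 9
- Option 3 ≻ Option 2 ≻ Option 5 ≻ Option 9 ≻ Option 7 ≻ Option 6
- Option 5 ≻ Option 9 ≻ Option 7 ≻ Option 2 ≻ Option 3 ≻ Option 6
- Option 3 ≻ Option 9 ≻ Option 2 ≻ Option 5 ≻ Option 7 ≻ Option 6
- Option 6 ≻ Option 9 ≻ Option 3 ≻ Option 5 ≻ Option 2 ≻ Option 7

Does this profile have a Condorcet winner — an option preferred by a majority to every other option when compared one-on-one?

No

Head-to-head results (7 voters total):
Option 5 vs Option 6: Option 5 wins 4–3.
Option 5 vs Option 7: Option 5 wins 4–3.
Option 5 vs Option 9: Option 5 wins 5–2.
Option 5 vs Option 2: Option 5 wins 4–3.
Option 5 vs Option 3: Option 3 wins 4–3.
Option 6 vs Option 7: Option 7 wins 5–2.
Option 6 vs Option 9: Option 6 wins 4–3.
Option 6 vs Option 2: Option 2 wins 4–3.
Option 6 vs Option 3: Option 6 wins 4–3.
Option 7 vs Option 9: Option 9 wins 4–3.
Option 7 vs Option 2: Option 7 wins 4–3.
Option 7 vs Option 3: Option 7 wins 4–3.
Option 9 vs Option 2: Option 2 wins 4–3.
Option 9 vs Option 3: Option 3 wins 4–3.
Option 2 vs Option 3: Option 3 wins 4–3.
No candidate beats all others: Option 5 beats Option 6 beats Option 3 beats Option 5, a majority cycle.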